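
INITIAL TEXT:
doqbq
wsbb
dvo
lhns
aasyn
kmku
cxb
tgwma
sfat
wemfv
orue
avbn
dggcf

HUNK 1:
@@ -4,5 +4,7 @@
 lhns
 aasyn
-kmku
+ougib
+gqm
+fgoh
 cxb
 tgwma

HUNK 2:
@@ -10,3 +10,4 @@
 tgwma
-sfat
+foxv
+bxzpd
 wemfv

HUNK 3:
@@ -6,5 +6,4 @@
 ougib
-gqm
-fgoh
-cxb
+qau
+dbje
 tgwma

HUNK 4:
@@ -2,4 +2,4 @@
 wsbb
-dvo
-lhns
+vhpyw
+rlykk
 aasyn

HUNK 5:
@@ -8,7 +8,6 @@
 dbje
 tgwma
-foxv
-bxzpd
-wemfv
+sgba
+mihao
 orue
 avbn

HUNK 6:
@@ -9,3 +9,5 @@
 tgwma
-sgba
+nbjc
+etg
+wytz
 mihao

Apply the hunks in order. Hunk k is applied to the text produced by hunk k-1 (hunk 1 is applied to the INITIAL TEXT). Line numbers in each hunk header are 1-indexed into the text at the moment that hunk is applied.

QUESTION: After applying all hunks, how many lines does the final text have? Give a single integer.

Hunk 1: at line 4 remove [kmku] add [ougib,gqm,fgoh] -> 15 lines: doqbq wsbb dvo lhns aasyn ougib gqm fgoh cxb tgwma sfat wemfv orue avbn dggcf
Hunk 2: at line 10 remove [sfat] add [foxv,bxzpd] -> 16 lines: doqbq wsbb dvo lhns aasyn ougib gqm fgoh cxb tgwma foxv bxzpd wemfv orue avbn dggcf
Hunk 3: at line 6 remove [gqm,fgoh,cxb] add [qau,dbje] -> 15 lines: doqbq wsbb dvo lhns aasyn ougib qau dbje tgwma foxv bxzpd wemfv orue avbn dggcf
Hunk 4: at line 2 remove [dvo,lhns] add [vhpyw,rlykk] -> 15 lines: doqbq wsbb vhpyw rlykk aasyn ougib qau dbje tgwma foxv bxzpd wemfv orue avbn dggcf
Hunk 5: at line 8 remove [foxv,bxzpd,wemfv] add [sgba,mihao] -> 14 lines: doqbq wsbb vhpyw rlykk aasyn ougib qau dbje tgwma sgba mihao orue avbn dggcf
Hunk 6: at line 9 remove [sgba] add [nbjc,etg,wytz] -> 16 lines: doqbq wsbb vhpyw rlykk aasyn ougib qau dbje tgwma nbjc etg wytz mihao orue avbn dggcf
Final line count: 16

Answer: 16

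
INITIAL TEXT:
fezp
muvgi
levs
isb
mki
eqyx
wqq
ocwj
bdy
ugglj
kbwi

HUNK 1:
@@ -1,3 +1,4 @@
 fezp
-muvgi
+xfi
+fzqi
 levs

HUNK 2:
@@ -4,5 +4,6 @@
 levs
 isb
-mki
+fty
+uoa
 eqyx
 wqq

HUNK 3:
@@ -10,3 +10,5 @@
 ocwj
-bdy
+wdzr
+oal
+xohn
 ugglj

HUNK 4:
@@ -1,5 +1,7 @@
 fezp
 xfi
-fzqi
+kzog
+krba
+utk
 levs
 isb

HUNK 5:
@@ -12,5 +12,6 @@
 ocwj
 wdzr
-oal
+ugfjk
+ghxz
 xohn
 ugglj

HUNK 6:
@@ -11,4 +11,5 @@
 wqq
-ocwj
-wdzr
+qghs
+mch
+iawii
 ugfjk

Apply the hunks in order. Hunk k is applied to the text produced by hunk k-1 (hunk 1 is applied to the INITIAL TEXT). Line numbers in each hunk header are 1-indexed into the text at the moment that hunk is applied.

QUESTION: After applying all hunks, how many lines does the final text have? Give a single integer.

Answer: 19

Derivation:
Hunk 1: at line 1 remove [muvgi] add [xfi,fzqi] -> 12 lines: fezp xfi fzqi levs isb mki eqyx wqq ocwj bdy ugglj kbwi
Hunk 2: at line 4 remove [mki] add [fty,uoa] -> 13 lines: fezp xfi fzqi levs isb fty uoa eqyx wqq ocwj bdy ugglj kbwi
Hunk 3: at line 10 remove [bdy] add [wdzr,oal,xohn] -> 15 lines: fezp xfi fzqi levs isb fty uoa eqyx wqq ocwj wdzr oal xohn ugglj kbwi
Hunk 4: at line 1 remove [fzqi] add [kzog,krba,utk] -> 17 lines: fezp xfi kzog krba utk levs isb fty uoa eqyx wqq ocwj wdzr oal xohn ugglj kbwi
Hunk 5: at line 12 remove [oal] add [ugfjk,ghxz] -> 18 lines: fezp xfi kzog krba utk levs isb fty uoa eqyx wqq ocwj wdzr ugfjk ghxz xohn ugglj kbwi
Hunk 6: at line 11 remove [ocwj,wdzr] add [qghs,mch,iawii] -> 19 lines: fezp xfi kzog krba utk levs isb fty uoa eqyx wqq qghs mch iawii ugfjk ghxz xohn ugglj kbwi
Final line count: 19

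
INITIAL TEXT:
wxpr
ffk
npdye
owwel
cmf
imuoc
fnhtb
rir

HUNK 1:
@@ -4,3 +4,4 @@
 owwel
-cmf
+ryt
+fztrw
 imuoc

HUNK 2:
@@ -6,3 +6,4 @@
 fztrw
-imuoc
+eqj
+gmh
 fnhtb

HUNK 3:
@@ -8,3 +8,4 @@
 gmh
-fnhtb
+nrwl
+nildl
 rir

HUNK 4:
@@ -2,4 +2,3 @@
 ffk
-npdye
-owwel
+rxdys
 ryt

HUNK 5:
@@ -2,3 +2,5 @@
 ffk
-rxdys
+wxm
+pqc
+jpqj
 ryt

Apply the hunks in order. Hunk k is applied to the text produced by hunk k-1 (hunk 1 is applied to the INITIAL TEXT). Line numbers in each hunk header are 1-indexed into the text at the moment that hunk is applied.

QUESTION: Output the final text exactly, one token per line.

Hunk 1: at line 4 remove [cmf] add [ryt,fztrw] -> 9 lines: wxpr ffk npdye owwel ryt fztrw imuoc fnhtb rir
Hunk 2: at line 6 remove [imuoc] add [eqj,gmh] -> 10 lines: wxpr ffk npdye owwel ryt fztrw eqj gmh fnhtb rir
Hunk 3: at line 8 remove [fnhtb] add [nrwl,nildl] -> 11 lines: wxpr ffk npdye owwel ryt fztrw eqj gmh nrwl nildl rir
Hunk 4: at line 2 remove [npdye,owwel] add [rxdys] -> 10 lines: wxpr ffk rxdys ryt fztrw eqj gmh nrwl nildl rir
Hunk 5: at line 2 remove [rxdys] add [wxm,pqc,jpqj] -> 12 lines: wxpr ffk wxm pqc jpqj ryt fztrw eqj gmh nrwl nildl rir

Answer: wxpr
ffk
wxm
pqc
jpqj
ryt
fztrw
eqj
gmh
nrwl
nildl
rir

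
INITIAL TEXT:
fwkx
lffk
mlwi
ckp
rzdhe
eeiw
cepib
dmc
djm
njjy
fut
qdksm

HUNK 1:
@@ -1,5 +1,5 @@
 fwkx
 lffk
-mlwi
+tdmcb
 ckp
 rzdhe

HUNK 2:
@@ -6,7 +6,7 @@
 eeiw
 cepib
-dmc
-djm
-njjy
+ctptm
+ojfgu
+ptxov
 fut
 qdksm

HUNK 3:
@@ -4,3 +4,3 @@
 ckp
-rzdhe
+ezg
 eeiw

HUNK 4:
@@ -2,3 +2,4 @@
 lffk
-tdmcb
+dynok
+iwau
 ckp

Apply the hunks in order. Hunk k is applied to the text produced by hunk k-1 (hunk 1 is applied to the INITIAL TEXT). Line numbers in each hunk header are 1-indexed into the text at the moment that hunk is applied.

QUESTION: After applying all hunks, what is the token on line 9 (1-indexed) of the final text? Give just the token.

Hunk 1: at line 1 remove [mlwi] add [tdmcb] -> 12 lines: fwkx lffk tdmcb ckp rzdhe eeiw cepib dmc djm njjy fut qdksm
Hunk 2: at line 6 remove [dmc,djm,njjy] add [ctptm,ojfgu,ptxov] -> 12 lines: fwkx lffk tdmcb ckp rzdhe eeiw cepib ctptm ojfgu ptxov fut qdksm
Hunk 3: at line 4 remove [rzdhe] add [ezg] -> 12 lines: fwkx lffk tdmcb ckp ezg eeiw cepib ctptm ojfgu ptxov fut qdksm
Hunk 4: at line 2 remove [tdmcb] add [dynok,iwau] -> 13 lines: fwkx lffk dynok iwau ckp ezg eeiw cepib ctptm ojfgu ptxov fut qdksm
Final line 9: ctptm

Answer: ctptm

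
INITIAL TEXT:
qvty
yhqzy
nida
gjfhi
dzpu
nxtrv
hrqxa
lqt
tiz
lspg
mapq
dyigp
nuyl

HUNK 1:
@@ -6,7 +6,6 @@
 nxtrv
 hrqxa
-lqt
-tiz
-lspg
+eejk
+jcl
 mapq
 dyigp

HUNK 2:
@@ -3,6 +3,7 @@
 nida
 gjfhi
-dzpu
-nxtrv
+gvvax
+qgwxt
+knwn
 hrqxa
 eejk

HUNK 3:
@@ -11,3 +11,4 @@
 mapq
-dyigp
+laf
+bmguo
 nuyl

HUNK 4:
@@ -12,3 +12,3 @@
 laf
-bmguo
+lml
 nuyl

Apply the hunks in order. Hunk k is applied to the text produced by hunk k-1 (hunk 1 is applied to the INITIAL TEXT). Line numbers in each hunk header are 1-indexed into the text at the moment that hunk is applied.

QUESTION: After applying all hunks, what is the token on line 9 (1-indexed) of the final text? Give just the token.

Hunk 1: at line 6 remove [lqt,tiz,lspg] add [eejk,jcl] -> 12 lines: qvty yhqzy nida gjfhi dzpu nxtrv hrqxa eejk jcl mapq dyigp nuyl
Hunk 2: at line 3 remove [dzpu,nxtrv] add [gvvax,qgwxt,knwn] -> 13 lines: qvty yhqzy nida gjfhi gvvax qgwxt knwn hrqxa eejk jcl mapq dyigp nuyl
Hunk 3: at line 11 remove [dyigp] add [laf,bmguo] -> 14 lines: qvty yhqzy nida gjfhi gvvax qgwxt knwn hrqxa eejk jcl mapq laf bmguo nuyl
Hunk 4: at line 12 remove [bmguo] add [lml] -> 14 lines: qvty yhqzy nida gjfhi gvvax qgwxt knwn hrqxa eejk jcl mapq laf lml nuyl
Final line 9: eejk

Answer: eejk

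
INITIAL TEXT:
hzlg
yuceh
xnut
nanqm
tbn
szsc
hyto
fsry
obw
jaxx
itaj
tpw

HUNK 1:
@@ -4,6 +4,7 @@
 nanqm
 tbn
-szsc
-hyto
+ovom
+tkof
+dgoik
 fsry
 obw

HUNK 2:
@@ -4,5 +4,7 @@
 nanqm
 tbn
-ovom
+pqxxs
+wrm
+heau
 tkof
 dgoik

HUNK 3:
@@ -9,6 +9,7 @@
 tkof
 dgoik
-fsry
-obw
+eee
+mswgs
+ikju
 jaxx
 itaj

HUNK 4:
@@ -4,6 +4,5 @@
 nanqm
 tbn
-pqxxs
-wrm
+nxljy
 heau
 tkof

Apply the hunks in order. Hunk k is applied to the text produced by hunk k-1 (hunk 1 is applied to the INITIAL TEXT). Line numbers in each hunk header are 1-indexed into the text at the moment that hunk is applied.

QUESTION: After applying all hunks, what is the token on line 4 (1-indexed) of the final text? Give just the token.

Answer: nanqm

Derivation:
Hunk 1: at line 4 remove [szsc,hyto] add [ovom,tkof,dgoik] -> 13 lines: hzlg yuceh xnut nanqm tbn ovom tkof dgoik fsry obw jaxx itaj tpw
Hunk 2: at line 4 remove [ovom] add [pqxxs,wrm,heau] -> 15 lines: hzlg yuceh xnut nanqm tbn pqxxs wrm heau tkof dgoik fsry obw jaxx itaj tpw
Hunk 3: at line 9 remove [fsry,obw] add [eee,mswgs,ikju] -> 16 lines: hzlg yuceh xnut nanqm tbn pqxxs wrm heau tkof dgoik eee mswgs ikju jaxx itaj tpw
Hunk 4: at line 4 remove [pqxxs,wrm] add [nxljy] -> 15 lines: hzlg yuceh xnut nanqm tbn nxljy heau tkof dgoik eee mswgs ikju jaxx itaj tpw
Final line 4: nanqm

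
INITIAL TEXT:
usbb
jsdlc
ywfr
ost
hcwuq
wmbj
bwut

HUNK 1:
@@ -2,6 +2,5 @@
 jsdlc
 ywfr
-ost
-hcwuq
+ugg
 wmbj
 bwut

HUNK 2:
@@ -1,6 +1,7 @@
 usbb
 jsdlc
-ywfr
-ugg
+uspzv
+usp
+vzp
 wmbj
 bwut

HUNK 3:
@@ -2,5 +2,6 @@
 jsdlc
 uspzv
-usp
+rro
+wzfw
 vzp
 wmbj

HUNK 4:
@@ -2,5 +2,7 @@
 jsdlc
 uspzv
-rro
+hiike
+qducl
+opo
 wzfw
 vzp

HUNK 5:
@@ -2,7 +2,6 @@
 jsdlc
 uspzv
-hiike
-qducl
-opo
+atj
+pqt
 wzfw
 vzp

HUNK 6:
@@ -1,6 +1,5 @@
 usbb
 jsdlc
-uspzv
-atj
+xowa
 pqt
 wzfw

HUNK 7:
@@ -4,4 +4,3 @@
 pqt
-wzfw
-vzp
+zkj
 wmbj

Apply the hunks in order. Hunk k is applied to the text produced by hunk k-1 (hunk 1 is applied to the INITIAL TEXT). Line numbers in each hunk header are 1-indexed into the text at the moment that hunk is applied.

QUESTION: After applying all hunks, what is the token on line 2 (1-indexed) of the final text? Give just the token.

Hunk 1: at line 2 remove [ost,hcwuq] add [ugg] -> 6 lines: usbb jsdlc ywfr ugg wmbj bwut
Hunk 2: at line 1 remove [ywfr,ugg] add [uspzv,usp,vzp] -> 7 lines: usbb jsdlc uspzv usp vzp wmbj bwut
Hunk 3: at line 2 remove [usp] add [rro,wzfw] -> 8 lines: usbb jsdlc uspzv rro wzfw vzp wmbj bwut
Hunk 4: at line 2 remove [rro] add [hiike,qducl,opo] -> 10 lines: usbb jsdlc uspzv hiike qducl opo wzfw vzp wmbj bwut
Hunk 5: at line 2 remove [hiike,qducl,opo] add [atj,pqt] -> 9 lines: usbb jsdlc uspzv atj pqt wzfw vzp wmbj bwut
Hunk 6: at line 1 remove [uspzv,atj] add [xowa] -> 8 lines: usbb jsdlc xowa pqt wzfw vzp wmbj bwut
Hunk 7: at line 4 remove [wzfw,vzp] add [zkj] -> 7 lines: usbb jsdlc xowa pqt zkj wmbj bwut
Final line 2: jsdlc

Answer: jsdlc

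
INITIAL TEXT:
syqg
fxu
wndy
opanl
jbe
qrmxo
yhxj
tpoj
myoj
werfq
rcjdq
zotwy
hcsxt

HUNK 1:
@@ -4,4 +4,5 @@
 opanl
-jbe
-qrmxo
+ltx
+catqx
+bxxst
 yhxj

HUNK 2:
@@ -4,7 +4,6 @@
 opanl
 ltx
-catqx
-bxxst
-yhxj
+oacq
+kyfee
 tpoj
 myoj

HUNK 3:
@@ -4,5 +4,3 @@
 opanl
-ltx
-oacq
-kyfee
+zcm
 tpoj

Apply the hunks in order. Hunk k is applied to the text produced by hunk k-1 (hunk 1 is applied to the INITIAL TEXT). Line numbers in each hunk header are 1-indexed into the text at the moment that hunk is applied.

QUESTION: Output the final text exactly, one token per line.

Answer: syqg
fxu
wndy
opanl
zcm
tpoj
myoj
werfq
rcjdq
zotwy
hcsxt

Derivation:
Hunk 1: at line 4 remove [jbe,qrmxo] add [ltx,catqx,bxxst] -> 14 lines: syqg fxu wndy opanl ltx catqx bxxst yhxj tpoj myoj werfq rcjdq zotwy hcsxt
Hunk 2: at line 4 remove [catqx,bxxst,yhxj] add [oacq,kyfee] -> 13 lines: syqg fxu wndy opanl ltx oacq kyfee tpoj myoj werfq rcjdq zotwy hcsxt
Hunk 3: at line 4 remove [ltx,oacq,kyfee] add [zcm] -> 11 lines: syqg fxu wndy opanl zcm tpoj myoj werfq rcjdq zotwy hcsxt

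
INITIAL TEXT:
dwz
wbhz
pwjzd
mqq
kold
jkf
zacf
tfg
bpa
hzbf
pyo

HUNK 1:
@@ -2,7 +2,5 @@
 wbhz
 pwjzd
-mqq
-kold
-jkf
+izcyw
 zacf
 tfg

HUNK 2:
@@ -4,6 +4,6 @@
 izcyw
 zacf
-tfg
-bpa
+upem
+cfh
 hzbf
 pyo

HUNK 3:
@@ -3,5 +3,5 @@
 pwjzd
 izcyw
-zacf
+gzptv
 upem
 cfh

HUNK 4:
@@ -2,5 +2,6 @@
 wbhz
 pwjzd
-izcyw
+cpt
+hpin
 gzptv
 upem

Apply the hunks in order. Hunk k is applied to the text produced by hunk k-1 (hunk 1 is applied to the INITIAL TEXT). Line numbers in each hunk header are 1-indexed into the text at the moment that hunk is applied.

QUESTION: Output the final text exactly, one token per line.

Answer: dwz
wbhz
pwjzd
cpt
hpin
gzptv
upem
cfh
hzbf
pyo

Derivation:
Hunk 1: at line 2 remove [mqq,kold,jkf] add [izcyw] -> 9 lines: dwz wbhz pwjzd izcyw zacf tfg bpa hzbf pyo
Hunk 2: at line 4 remove [tfg,bpa] add [upem,cfh] -> 9 lines: dwz wbhz pwjzd izcyw zacf upem cfh hzbf pyo
Hunk 3: at line 3 remove [zacf] add [gzptv] -> 9 lines: dwz wbhz pwjzd izcyw gzptv upem cfh hzbf pyo
Hunk 4: at line 2 remove [izcyw] add [cpt,hpin] -> 10 lines: dwz wbhz pwjzd cpt hpin gzptv upem cfh hzbf pyo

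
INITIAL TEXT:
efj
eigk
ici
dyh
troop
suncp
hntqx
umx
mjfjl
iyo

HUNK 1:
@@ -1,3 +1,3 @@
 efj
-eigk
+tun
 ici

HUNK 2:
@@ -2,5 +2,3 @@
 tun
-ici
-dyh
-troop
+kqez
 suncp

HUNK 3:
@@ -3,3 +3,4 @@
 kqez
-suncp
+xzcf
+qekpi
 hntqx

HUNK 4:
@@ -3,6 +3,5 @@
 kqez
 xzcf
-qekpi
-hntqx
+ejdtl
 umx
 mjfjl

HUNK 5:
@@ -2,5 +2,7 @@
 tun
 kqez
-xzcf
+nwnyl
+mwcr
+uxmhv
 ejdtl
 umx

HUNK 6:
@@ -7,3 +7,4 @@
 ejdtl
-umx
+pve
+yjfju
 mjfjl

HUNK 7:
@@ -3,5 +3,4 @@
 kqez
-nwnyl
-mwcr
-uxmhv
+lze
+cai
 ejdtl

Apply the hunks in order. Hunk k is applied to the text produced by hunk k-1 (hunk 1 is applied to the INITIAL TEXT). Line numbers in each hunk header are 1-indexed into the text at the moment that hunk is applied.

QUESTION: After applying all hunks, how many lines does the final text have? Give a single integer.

Hunk 1: at line 1 remove [eigk] add [tun] -> 10 lines: efj tun ici dyh troop suncp hntqx umx mjfjl iyo
Hunk 2: at line 2 remove [ici,dyh,troop] add [kqez] -> 8 lines: efj tun kqez suncp hntqx umx mjfjl iyo
Hunk 3: at line 3 remove [suncp] add [xzcf,qekpi] -> 9 lines: efj tun kqez xzcf qekpi hntqx umx mjfjl iyo
Hunk 4: at line 3 remove [qekpi,hntqx] add [ejdtl] -> 8 lines: efj tun kqez xzcf ejdtl umx mjfjl iyo
Hunk 5: at line 2 remove [xzcf] add [nwnyl,mwcr,uxmhv] -> 10 lines: efj tun kqez nwnyl mwcr uxmhv ejdtl umx mjfjl iyo
Hunk 6: at line 7 remove [umx] add [pve,yjfju] -> 11 lines: efj tun kqez nwnyl mwcr uxmhv ejdtl pve yjfju mjfjl iyo
Hunk 7: at line 3 remove [nwnyl,mwcr,uxmhv] add [lze,cai] -> 10 lines: efj tun kqez lze cai ejdtl pve yjfju mjfjl iyo
Final line count: 10

Answer: 10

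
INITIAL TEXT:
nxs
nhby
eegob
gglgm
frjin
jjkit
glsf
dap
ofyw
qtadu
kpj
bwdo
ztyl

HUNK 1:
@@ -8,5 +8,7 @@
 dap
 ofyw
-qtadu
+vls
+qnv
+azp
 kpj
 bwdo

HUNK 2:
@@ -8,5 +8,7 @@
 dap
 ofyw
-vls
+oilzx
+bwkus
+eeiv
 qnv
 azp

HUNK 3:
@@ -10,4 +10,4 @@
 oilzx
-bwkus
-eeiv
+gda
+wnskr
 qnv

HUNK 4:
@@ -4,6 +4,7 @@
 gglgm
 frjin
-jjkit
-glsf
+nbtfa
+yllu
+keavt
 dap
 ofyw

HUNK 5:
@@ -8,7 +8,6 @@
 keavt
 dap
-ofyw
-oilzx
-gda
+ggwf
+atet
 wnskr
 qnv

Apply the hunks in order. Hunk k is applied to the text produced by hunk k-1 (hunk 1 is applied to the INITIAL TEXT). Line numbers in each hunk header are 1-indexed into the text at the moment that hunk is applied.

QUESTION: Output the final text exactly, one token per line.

Answer: nxs
nhby
eegob
gglgm
frjin
nbtfa
yllu
keavt
dap
ggwf
atet
wnskr
qnv
azp
kpj
bwdo
ztyl

Derivation:
Hunk 1: at line 8 remove [qtadu] add [vls,qnv,azp] -> 15 lines: nxs nhby eegob gglgm frjin jjkit glsf dap ofyw vls qnv azp kpj bwdo ztyl
Hunk 2: at line 8 remove [vls] add [oilzx,bwkus,eeiv] -> 17 lines: nxs nhby eegob gglgm frjin jjkit glsf dap ofyw oilzx bwkus eeiv qnv azp kpj bwdo ztyl
Hunk 3: at line 10 remove [bwkus,eeiv] add [gda,wnskr] -> 17 lines: nxs nhby eegob gglgm frjin jjkit glsf dap ofyw oilzx gda wnskr qnv azp kpj bwdo ztyl
Hunk 4: at line 4 remove [jjkit,glsf] add [nbtfa,yllu,keavt] -> 18 lines: nxs nhby eegob gglgm frjin nbtfa yllu keavt dap ofyw oilzx gda wnskr qnv azp kpj bwdo ztyl
Hunk 5: at line 8 remove [ofyw,oilzx,gda] add [ggwf,atet] -> 17 lines: nxs nhby eegob gglgm frjin nbtfa yllu keavt dap ggwf atet wnskr qnv azp kpj bwdo ztyl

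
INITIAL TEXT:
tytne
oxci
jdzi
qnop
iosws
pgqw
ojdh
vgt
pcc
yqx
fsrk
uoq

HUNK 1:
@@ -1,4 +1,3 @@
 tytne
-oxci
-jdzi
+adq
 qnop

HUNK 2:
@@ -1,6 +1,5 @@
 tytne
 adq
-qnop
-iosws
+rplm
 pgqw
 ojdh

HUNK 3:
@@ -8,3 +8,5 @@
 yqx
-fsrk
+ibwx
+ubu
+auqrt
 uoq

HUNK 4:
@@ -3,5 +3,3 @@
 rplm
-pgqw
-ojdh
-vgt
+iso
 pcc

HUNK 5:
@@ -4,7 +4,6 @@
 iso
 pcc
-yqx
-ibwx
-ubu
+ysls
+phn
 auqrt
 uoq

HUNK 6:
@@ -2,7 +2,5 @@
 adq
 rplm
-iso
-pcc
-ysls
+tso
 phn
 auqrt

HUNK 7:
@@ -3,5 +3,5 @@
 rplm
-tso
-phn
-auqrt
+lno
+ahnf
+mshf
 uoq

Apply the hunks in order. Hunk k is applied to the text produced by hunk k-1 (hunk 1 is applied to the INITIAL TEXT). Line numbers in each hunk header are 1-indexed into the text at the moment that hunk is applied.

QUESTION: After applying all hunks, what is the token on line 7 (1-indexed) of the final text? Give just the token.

Answer: uoq

Derivation:
Hunk 1: at line 1 remove [oxci,jdzi] add [adq] -> 11 lines: tytne adq qnop iosws pgqw ojdh vgt pcc yqx fsrk uoq
Hunk 2: at line 1 remove [qnop,iosws] add [rplm] -> 10 lines: tytne adq rplm pgqw ojdh vgt pcc yqx fsrk uoq
Hunk 3: at line 8 remove [fsrk] add [ibwx,ubu,auqrt] -> 12 lines: tytne adq rplm pgqw ojdh vgt pcc yqx ibwx ubu auqrt uoq
Hunk 4: at line 3 remove [pgqw,ojdh,vgt] add [iso] -> 10 lines: tytne adq rplm iso pcc yqx ibwx ubu auqrt uoq
Hunk 5: at line 4 remove [yqx,ibwx,ubu] add [ysls,phn] -> 9 lines: tytne adq rplm iso pcc ysls phn auqrt uoq
Hunk 6: at line 2 remove [iso,pcc,ysls] add [tso] -> 7 lines: tytne adq rplm tso phn auqrt uoq
Hunk 7: at line 3 remove [tso,phn,auqrt] add [lno,ahnf,mshf] -> 7 lines: tytne adq rplm lno ahnf mshf uoq
Final line 7: uoq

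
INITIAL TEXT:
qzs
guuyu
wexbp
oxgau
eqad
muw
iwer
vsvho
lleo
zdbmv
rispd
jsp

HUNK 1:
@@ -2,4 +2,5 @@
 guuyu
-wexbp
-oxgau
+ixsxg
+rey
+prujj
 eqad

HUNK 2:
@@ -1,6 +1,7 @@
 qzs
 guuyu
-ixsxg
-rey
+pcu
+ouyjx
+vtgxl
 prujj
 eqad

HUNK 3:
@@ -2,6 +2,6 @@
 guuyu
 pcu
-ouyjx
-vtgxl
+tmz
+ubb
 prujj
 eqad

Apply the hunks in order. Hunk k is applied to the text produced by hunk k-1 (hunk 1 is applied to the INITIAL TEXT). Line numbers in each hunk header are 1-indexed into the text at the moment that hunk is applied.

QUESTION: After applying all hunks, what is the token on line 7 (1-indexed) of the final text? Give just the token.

Answer: eqad

Derivation:
Hunk 1: at line 2 remove [wexbp,oxgau] add [ixsxg,rey,prujj] -> 13 lines: qzs guuyu ixsxg rey prujj eqad muw iwer vsvho lleo zdbmv rispd jsp
Hunk 2: at line 1 remove [ixsxg,rey] add [pcu,ouyjx,vtgxl] -> 14 lines: qzs guuyu pcu ouyjx vtgxl prujj eqad muw iwer vsvho lleo zdbmv rispd jsp
Hunk 3: at line 2 remove [ouyjx,vtgxl] add [tmz,ubb] -> 14 lines: qzs guuyu pcu tmz ubb prujj eqad muw iwer vsvho lleo zdbmv rispd jsp
Final line 7: eqad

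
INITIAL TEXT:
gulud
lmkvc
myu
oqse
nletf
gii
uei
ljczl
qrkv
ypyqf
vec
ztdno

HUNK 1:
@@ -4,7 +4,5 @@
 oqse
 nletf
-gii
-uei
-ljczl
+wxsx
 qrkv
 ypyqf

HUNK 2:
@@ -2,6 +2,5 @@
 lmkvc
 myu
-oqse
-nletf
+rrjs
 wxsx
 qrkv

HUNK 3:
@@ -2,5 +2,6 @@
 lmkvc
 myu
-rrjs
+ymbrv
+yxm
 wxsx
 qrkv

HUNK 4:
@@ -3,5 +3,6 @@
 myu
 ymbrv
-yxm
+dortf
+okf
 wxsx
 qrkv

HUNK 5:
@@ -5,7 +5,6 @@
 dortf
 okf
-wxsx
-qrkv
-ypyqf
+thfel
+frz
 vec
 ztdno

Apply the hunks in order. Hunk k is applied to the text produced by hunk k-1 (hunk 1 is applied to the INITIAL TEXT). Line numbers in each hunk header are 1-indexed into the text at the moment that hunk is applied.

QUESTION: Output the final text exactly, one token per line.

Answer: gulud
lmkvc
myu
ymbrv
dortf
okf
thfel
frz
vec
ztdno

Derivation:
Hunk 1: at line 4 remove [gii,uei,ljczl] add [wxsx] -> 10 lines: gulud lmkvc myu oqse nletf wxsx qrkv ypyqf vec ztdno
Hunk 2: at line 2 remove [oqse,nletf] add [rrjs] -> 9 lines: gulud lmkvc myu rrjs wxsx qrkv ypyqf vec ztdno
Hunk 3: at line 2 remove [rrjs] add [ymbrv,yxm] -> 10 lines: gulud lmkvc myu ymbrv yxm wxsx qrkv ypyqf vec ztdno
Hunk 4: at line 3 remove [yxm] add [dortf,okf] -> 11 lines: gulud lmkvc myu ymbrv dortf okf wxsx qrkv ypyqf vec ztdno
Hunk 5: at line 5 remove [wxsx,qrkv,ypyqf] add [thfel,frz] -> 10 lines: gulud lmkvc myu ymbrv dortf okf thfel frz vec ztdno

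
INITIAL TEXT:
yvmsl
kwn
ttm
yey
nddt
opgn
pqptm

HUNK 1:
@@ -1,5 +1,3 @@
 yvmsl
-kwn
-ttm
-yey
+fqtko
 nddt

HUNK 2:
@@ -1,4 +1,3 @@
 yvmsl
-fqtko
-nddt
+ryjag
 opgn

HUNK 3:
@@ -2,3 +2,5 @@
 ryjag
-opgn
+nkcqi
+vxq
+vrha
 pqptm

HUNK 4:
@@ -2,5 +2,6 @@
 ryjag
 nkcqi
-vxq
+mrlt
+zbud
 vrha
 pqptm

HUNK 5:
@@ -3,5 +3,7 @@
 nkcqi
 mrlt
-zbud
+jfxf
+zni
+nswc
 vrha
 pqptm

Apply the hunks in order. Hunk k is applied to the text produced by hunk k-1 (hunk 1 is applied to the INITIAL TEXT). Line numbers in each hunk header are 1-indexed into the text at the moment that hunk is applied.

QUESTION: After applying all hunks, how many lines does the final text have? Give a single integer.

Hunk 1: at line 1 remove [kwn,ttm,yey] add [fqtko] -> 5 lines: yvmsl fqtko nddt opgn pqptm
Hunk 2: at line 1 remove [fqtko,nddt] add [ryjag] -> 4 lines: yvmsl ryjag opgn pqptm
Hunk 3: at line 2 remove [opgn] add [nkcqi,vxq,vrha] -> 6 lines: yvmsl ryjag nkcqi vxq vrha pqptm
Hunk 4: at line 2 remove [vxq] add [mrlt,zbud] -> 7 lines: yvmsl ryjag nkcqi mrlt zbud vrha pqptm
Hunk 5: at line 3 remove [zbud] add [jfxf,zni,nswc] -> 9 lines: yvmsl ryjag nkcqi mrlt jfxf zni nswc vrha pqptm
Final line count: 9

Answer: 9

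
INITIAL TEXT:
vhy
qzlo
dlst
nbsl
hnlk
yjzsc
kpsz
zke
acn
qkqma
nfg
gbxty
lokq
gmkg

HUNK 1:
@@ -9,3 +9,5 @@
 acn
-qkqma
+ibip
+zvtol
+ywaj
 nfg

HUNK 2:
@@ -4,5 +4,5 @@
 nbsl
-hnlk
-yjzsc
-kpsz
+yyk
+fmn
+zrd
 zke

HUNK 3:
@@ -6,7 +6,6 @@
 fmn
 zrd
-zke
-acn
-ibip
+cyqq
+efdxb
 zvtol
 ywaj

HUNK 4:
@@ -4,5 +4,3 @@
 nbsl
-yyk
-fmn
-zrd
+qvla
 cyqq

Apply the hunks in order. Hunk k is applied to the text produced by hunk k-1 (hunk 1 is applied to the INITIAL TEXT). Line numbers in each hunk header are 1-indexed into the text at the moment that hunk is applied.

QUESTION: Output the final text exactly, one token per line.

Answer: vhy
qzlo
dlst
nbsl
qvla
cyqq
efdxb
zvtol
ywaj
nfg
gbxty
lokq
gmkg

Derivation:
Hunk 1: at line 9 remove [qkqma] add [ibip,zvtol,ywaj] -> 16 lines: vhy qzlo dlst nbsl hnlk yjzsc kpsz zke acn ibip zvtol ywaj nfg gbxty lokq gmkg
Hunk 2: at line 4 remove [hnlk,yjzsc,kpsz] add [yyk,fmn,zrd] -> 16 lines: vhy qzlo dlst nbsl yyk fmn zrd zke acn ibip zvtol ywaj nfg gbxty lokq gmkg
Hunk 3: at line 6 remove [zke,acn,ibip] add [cyqq,efdxb] -> 15 lines: vhy qzlo dlst nbsl yyk fmn zrd cyqq efdxb zvtol ywaj nfg gbxty lokq gmkg
Hunk 4: at line 4 remove [yyk,fmn,zrd] add [qvla] -> 13 lines: vhy qzlo dlst nbsl qvla cyqq efdxb zvtol ywaj nfg gbxty lokq gmkg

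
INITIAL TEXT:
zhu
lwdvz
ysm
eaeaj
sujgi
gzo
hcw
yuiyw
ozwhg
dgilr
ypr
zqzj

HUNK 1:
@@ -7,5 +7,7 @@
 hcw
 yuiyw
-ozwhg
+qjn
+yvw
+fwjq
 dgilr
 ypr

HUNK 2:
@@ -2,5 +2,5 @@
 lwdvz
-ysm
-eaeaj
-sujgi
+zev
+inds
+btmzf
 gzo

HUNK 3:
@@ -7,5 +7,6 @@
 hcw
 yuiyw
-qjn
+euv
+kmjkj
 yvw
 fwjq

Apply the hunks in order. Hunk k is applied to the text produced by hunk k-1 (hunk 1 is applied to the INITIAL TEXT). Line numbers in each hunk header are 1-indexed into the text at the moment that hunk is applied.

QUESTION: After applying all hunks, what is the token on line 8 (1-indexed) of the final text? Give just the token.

Hunk 1: at line 7 remove [ozwhg] add [qjn,yvw,fwjq] -> 14 lines: zhu lwdvz ysm eaeaj sujgi gzo hcw yuiyw qjn yvw fwjq dgilr ypr zqzj
Hunk 2: at line 2 remove [ysm,eaeaj,sujgi] add [zev,inds,btmzf] -> 14 lines: zhu lwdvz zev inds btmzf gzo hcw yuiyw qjn yvw fwjq dgilr ypr zqzj
Hunk 3: at line 7 remove [qjn] add [euv,kmjkj] -> 15 lines: zhu lwdvz zev inds btmzf gzo hcw yuiyw euv kmjkj yvw fwjq dgilr ypr zqzj
Final line 8: yuiyw

Answer: yuiyw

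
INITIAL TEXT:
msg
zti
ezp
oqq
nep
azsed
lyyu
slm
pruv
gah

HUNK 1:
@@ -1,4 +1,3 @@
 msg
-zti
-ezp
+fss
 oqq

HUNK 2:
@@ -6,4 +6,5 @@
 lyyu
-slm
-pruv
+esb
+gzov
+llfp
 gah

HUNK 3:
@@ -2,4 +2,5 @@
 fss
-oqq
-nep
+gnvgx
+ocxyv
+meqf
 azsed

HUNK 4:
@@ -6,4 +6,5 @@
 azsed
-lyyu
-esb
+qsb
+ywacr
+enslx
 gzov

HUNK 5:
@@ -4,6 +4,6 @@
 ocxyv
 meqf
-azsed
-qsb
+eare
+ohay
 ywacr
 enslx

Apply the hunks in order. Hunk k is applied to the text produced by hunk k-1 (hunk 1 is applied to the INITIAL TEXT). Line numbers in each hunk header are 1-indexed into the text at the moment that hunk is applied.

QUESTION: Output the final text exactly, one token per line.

Hunk 1: at line 1 remove [zti,ezp] add [fss] -> 9 lines: msg fss oqq nep azsed lyyu slm pruv gah
Hunk 2: at line 6 remove [slm,pruv] add [esb,gzov,llfp] -> 10 lines: msg fss oqq nep azsed lyyu esb gzov llfp gah
Hunk 3: at line 2 remove [oqq,nep] add [gnvgx,ocxyv,meqf] -> 11 lines: msg fss gnvgx ocxyv meqf azsed lyyu esb gzov llfp gah
Hunk 4: at line 6 remove [lyyu,esb] add [qsb,ywacr,enslx] -> 12 lines: msg fss gnvgx ocxyv meqf azsed qsb ywacr enslx gzov llfp gah
Hunk 5: at line 4 remove [azsed,qsb] add [eare,ohay] -> 12 lines: msg fss gnvgx ocxyv meqf eare ohay ywacr enslx gzov llfp gah

Answer: msg
fss
gnvgx
ocxyv
meqf
eare
ohay
ywacr
enslx
gzov
llfp
gah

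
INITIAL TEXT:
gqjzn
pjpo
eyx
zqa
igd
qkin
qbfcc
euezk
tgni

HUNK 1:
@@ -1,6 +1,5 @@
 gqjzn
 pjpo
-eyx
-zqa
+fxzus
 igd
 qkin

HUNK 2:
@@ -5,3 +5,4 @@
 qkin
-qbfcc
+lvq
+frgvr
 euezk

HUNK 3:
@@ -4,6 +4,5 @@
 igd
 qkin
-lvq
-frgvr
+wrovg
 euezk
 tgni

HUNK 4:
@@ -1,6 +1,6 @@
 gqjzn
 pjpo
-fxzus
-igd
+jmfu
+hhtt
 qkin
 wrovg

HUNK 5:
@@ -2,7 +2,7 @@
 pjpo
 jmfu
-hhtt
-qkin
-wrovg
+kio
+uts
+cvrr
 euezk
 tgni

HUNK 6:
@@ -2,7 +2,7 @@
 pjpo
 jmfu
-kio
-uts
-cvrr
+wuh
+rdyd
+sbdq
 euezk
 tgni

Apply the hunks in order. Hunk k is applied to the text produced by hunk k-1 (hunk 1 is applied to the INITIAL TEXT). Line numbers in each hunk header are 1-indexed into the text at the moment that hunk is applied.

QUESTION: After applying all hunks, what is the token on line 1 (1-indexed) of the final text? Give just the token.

Answer: gqjzn

Derivation:
Hunk 1: at line 1 remove [eyx,zqa] add [fxzus] -> 8 lines: gqjzn pjpo fxzus igd qkin qbfcc euezk tgni
Hunk 2: at line 5 remove [qbfcc] add [lvq,frgvr] -> 9 lines: gqjzn pjpo fxzus igd qkin lvq frgvr euezk tgni
Hunk 3: at line 4 remove [lvq,frgvr] add [wrovg] -> 8 lines: gqjzn pjpo fxzus igd qkin wrovg euezk tgni
Hunk 4: at line 1 remove [fxzus,igd] add [jmfu,hhtt] -> 8 lines: gqjzn pjpo jmfu hhtt qkin wrovg euezk tgni
Hunk 5: at line 2 remove [hhtt,qkin,wrovg] add [kio,uts,cvrr] -> 8 lines: gqjzn pjpo jmfu kio uts cvrr euezk tgni
Hunk 6: at line 2 remove [kio,uts,cvrr] add [wuh,rdyd,sbdq] -> 8 lines: gqjzn pjpo jmfu wuh rdyd sbdq euezk tgni
Final line 1: gqjzn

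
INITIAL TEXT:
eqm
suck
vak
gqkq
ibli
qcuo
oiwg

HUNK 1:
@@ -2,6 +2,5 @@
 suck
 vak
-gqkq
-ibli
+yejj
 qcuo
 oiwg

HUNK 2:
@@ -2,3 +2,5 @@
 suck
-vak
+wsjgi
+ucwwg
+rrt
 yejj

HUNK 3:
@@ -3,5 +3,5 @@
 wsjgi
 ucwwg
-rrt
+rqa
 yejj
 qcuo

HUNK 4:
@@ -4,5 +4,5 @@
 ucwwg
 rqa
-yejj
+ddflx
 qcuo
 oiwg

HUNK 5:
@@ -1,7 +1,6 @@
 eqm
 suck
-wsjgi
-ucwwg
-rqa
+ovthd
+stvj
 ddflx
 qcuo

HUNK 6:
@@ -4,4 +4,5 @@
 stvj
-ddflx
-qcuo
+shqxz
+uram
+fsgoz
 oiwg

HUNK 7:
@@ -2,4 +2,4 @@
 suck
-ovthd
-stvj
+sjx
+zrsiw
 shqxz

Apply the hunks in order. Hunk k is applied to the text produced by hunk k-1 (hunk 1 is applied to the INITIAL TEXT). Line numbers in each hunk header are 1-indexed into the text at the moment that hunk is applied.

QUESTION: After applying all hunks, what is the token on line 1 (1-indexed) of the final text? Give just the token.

Hunk 1: at line 2 remove [gqkq,ibli] add [yejj] -> 6 lines: eqm suck vak yejj qcuo oiwg
Hunk 2: at line 2 remove [vak] add [wsjgi,ucwwg,rrt] -> 8 lines: eqm suck wsjgi ucwwg rrt yejj qcuo oiwg
Hunk 3: at line 3 remove [rrt] add [rqa] -> 8 lines: eqm suck wsjgi ucwwg rqa yejj qcuo oiwg
Hunk 4: at line 4 remove [yejj] add [ddflx] -> 8 lines: eqm suck wsjgi ucwwg rqa ddflx qcuo oiwg
Hunk 5: at line 1 remove [wsjgi,ucwwg,rqa] add [ovthd,stvj] -> 7 lines: eqm suck ovthd stvj ddflx qcuo oiwg
Hunk 6: at line 4 remove [ddflx,qcuo] add [shqxz,uram,fsgoz] -> 8 lines: eqm suck ovthd stvj shqxz uram fsgoz oiwg
Hunk 7: at line 2 remove [ovthd,stvj] add [sjx,zrsiw] -> 8 lines: eqm suck sjx zrsiw shqxz uram fsgoz oiwg
Final line 1: eqm

Answer: eqm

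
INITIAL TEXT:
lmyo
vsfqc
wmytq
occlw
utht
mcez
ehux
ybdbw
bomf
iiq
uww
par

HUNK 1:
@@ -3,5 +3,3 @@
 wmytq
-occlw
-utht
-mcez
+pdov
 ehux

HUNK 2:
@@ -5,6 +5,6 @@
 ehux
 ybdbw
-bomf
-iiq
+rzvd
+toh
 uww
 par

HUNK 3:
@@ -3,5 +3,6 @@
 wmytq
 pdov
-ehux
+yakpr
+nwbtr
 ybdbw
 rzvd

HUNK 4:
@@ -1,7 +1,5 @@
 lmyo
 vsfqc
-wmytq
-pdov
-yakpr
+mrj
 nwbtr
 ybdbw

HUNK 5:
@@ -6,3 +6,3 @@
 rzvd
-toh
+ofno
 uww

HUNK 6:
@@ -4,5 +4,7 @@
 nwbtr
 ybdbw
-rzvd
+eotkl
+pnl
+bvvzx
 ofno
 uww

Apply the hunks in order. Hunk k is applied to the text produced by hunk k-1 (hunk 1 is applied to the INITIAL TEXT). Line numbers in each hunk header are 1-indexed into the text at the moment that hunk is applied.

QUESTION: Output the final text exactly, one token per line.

Answer: lmyo
vsfqc
mrj
nwbtr
ybdbw
eotkl
pnl
bvvzx
ofno
uww
par

Derivation:
Hunk 1: at line 3 remove [occlw,utht,mcez] add [pdov] -> 10 lines: lmyo vsfqc wmytq pdov ehux ybdbw bomf iiq uww par
Hunk 2: at line 5 remove [bomf,iiq] add [rzvd,toh] -> 10 lines: lmyo vsfqc wmytq pdov ehux ybdbw rzvd toh uww par
Hunk 3: at line 3 remove [ehux] add [yakpr,nwbtr] -> 11 lines: lmyo vsfqc wmytq pdov yakpr nwbtr ybdbw rzvd toh uww par
Hunk 4: at line 1 remove [wmytq,pdov,yakpr] add [mrj] -> 9 lines: lmyo vsfqc mrj nwbtr ybdbw rzvd toh uww par
Hunk 5: at line 6 remove [toh] add [ofno] -> 9 lines: lmyo vsfqc mrj nwbtr ybdbw rzvd ofno uww par
Hunk 6: at line 4 remove [rzvd] add [eotkl,pnl,bvvzx] -> 11 lines: lmyo vsfqc mrj nwbtr ybdbw eotkl pnl bvvzx ofno uww par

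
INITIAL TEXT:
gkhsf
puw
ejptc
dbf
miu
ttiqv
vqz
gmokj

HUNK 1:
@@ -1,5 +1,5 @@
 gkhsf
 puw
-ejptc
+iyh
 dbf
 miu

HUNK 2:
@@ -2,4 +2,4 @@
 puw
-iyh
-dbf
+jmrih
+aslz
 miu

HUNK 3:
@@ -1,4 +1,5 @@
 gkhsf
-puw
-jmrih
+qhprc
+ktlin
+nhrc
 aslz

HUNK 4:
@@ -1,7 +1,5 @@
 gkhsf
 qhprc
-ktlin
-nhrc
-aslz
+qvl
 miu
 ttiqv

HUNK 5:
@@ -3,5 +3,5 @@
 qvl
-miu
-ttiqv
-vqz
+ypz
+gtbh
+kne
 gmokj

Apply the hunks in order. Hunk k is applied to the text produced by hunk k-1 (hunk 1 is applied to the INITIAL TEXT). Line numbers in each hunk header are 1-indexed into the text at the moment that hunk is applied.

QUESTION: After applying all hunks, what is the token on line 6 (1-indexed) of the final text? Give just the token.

Hunk 1: at line 1 remove [ejptc] add [iyh] -> 8 lines: gkhsf puw iyh dbf miu ttiqv vqz gmokj
Hunk 2: at line 2 remove [iyh,dbf] add [jmrih,aslz] -> 8 lines: gkhsf puw jmrih aslz miu ttiqv vqz gmokj
Hunk 3: at line 1 remove [puw,jmrih] add [qhprc,ktlin,nhrc] -> 9 lines: gkhsf qhprc ktlin nhrc aslz miu ttiqv vqz gmokj
Hunk 4: at line 1 remove [ktlin,nhrc,aslz] add [qvl] -> 7 lines: gkhsf qhprc qvl miu ttiqv vqz gmokj
Hunk 5: at line 3 remove [miu,ttiqv,vqz] add [ypz,gtbh,kne] -> 7 lines: gkhsf qhprc qvl ypz gtbh kne gmokj
Final line 6: kne

Answer: kne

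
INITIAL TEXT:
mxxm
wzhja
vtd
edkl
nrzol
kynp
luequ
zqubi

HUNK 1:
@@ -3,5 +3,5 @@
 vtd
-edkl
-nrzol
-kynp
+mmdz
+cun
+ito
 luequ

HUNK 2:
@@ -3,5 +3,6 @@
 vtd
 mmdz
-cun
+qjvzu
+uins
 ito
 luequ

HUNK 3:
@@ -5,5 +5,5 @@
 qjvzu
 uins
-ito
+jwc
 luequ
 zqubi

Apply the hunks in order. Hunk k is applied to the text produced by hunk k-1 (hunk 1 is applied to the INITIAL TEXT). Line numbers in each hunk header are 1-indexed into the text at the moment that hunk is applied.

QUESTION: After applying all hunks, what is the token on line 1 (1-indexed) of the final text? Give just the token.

Answer: mxxm

Derivation:
Hunk 1: at line 3 remove [edkl,nrzol,kynp] add [mmdz,cun,ito] -> 8 lines: mxxm wzhja vtd mmdz cun ito luequ zqubi
Hunk 2: at line 3 remove [cun] add [qjvzu,uins] -> 9 lines: mxxm wzhja vtd mmdz qjvzu uins ito luequ zqubi
Hunk 3: at line 5 remove [ito] add [jwc] -> 9 lines: mxxm wzhja vtd mmdz qjvzu uins jwc luequ zqubi
Final line 1: mxxm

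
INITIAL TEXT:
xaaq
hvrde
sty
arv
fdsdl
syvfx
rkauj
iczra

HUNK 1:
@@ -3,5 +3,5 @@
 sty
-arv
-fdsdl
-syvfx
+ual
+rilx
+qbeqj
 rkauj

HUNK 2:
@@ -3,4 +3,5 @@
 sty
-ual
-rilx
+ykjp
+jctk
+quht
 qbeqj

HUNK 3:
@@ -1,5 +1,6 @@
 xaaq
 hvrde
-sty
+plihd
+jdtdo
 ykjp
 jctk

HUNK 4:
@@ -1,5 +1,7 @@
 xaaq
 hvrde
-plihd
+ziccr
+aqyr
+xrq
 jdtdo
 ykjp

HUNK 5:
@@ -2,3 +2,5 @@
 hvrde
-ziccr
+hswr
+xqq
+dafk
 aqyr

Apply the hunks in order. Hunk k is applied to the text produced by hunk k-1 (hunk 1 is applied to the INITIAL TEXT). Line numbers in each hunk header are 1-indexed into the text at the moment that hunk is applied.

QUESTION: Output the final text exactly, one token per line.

Hunk 1: at line 3 remove [arv,fdsdl,syvfx] add [ual,rilx,qbeqj] -> 8 lines: xaaq hvrde sty ual rilx qbeqj rkauj iczra
Hunk 2: at line 3 remove [ual,rilx] add [ykjp,jctk,quht] -> 9 lines: xaaq hvrde sty ykjp jctk quht qbeqj rkauj iczra
Hunk 3: at line 1 remove [sty] add [plihd,jdtdo] -> 10 lines: xaaq hvrde plihd jdtdo ykjp jctk quht qbeqj rkauj iczra
Hunk 4: at line 1 remove [plihd] add [ziccr,aqyr,xrq] -> 12 lines: xaaq hvrde ziccr aqyr xrq jdtdo ykjp jctk quht qbeqj rkauj iczra
Hunk 5: at line 2 remove [ziccr] add [hswr,xqq,dafk] -> 14 lines: xaaq hvrde hswr xqq dafk aqyr xrq jdtdo ykjp jctk quht qbeqj rkauj iczra

Answer: xaaq
hvrde
hswr
xqq
dafk
aqyr
xrq
jdtdo
ykjp
jctk
quht
qbeqj
rkauj
iczra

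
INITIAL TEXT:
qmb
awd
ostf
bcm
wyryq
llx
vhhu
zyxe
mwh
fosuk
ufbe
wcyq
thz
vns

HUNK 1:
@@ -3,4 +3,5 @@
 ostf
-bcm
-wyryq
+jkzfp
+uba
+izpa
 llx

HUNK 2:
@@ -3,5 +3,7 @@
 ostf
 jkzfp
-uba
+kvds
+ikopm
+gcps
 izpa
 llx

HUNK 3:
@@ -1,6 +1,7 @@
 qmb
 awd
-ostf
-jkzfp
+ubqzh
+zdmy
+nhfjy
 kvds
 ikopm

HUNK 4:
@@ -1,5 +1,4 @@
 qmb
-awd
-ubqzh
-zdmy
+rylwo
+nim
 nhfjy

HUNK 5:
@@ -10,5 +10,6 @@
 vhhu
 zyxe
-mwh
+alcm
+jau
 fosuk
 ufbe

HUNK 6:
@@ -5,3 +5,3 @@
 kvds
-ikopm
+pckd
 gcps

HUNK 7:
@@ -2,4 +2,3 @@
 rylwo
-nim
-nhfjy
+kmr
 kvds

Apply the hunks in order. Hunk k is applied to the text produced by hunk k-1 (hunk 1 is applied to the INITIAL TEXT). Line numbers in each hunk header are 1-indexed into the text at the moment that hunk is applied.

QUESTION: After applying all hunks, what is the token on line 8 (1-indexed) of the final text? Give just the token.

Answer: llx

Derivation:
Hunk 1: at line 3 remove [bcm,wyryq] add [jkzfp,uba,izpa] -> 15 lines: qmb awd ostf jkzfp uba izpa llx vhhu zyxe mwh fosuk ufbe wcyq thz vns
Hunk 2: at line 3 remove [uba] add [kvds,ikopm,gcps] -> 17 lines: qmb awd ostf jkzfp kvds ikopm gcps izpa llx vhhu zyxe mwh fosuk ufbe wcyq thz vns
Hunk 3: at line 1 remove [ostf,jkzfp] add [ubqzh,zdmy,nhfjy] -> 18 lines: qmb awd ubqzh zdmy nhfjy kvds ikopm gcps izpa llx vhhu zyxe mwh fosuk ufbe wcyq thz vns
Hunk 4: at line 1 remove [awd,ubqzh,zdmy] add [rylwo,nim] -> 17 lines: qmb rylwo nim nhfjy kvds ikopm gcps izpa llx vhhu zyxe mwh fosuk ufbe wcyq thz vns
Hunk 5: at line 10 remove [mwh] add [alcm,jau] -> 18 lines: qmb rylwo nim nhfjy kvds ikopm gcps izpa llx vhhu zyxe alcm jau fosuk ufbe wcyq thz vns
Hunk 6: at line 5 remove [ikopm] add [pckd] -> 18 lines: qmb rylwo nim nhfjy kvds pckd gcps izpa llx vhhu zyxe alcm jau fosuk ufbe wcyq thz vns
Hunk 7: at line 2 remove [nim,nhfjy] add [kmr] -> 17 lines: qmb rylwo kmr kvds pckd gcps izpa llx vhhu zyxe alcm jau fosuk ufbe wcyq thz vns
Final line 8: llx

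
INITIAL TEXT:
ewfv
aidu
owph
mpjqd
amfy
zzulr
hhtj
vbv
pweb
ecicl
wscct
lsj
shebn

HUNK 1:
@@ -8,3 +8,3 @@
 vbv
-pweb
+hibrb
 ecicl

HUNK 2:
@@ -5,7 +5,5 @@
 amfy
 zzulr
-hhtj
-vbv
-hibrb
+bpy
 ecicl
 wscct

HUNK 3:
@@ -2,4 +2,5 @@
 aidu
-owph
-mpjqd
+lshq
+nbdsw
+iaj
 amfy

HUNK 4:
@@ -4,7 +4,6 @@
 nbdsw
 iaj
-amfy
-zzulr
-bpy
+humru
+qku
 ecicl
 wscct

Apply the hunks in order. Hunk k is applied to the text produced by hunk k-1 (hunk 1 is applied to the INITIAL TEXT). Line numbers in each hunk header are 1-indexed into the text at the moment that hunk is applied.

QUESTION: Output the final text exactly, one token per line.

Answer: ewfv
aidu
lshq
nbdsw
iaj
humru
qku
ecicl
wscct
lsj
shebn

Derivation:
Hunk 1: at line 8 remove [pweb] add [hibrb] -> 13 lines: ewfv aidu owph mpjqd amfy zzulr hhtj vbv hibrb ecicl wscct lsj shebn
Hunk 2: at line 5 remove [hhtj,vbv,hibrb] add [bpy] -> 11 lines: ewfv aidu owph mpjqd amfy zzulr bpy ecicl wscct lsj shebn
Hunk 3: at line 2 remove [owph,mpjqd] add [lshq,nbdsw,iaj] -> 12 lines: ewfv aidu lshq nbdsw iaj amfy zzulr bpy ecicl wscct lsj shebn
Hunk 4: at line 4 remove [amfy,zzulr,bpy] add [humru,qku] -> 11 lines: ewfv aidu lshq nbdsw iaj humru qku ecicl wscct lsj shebn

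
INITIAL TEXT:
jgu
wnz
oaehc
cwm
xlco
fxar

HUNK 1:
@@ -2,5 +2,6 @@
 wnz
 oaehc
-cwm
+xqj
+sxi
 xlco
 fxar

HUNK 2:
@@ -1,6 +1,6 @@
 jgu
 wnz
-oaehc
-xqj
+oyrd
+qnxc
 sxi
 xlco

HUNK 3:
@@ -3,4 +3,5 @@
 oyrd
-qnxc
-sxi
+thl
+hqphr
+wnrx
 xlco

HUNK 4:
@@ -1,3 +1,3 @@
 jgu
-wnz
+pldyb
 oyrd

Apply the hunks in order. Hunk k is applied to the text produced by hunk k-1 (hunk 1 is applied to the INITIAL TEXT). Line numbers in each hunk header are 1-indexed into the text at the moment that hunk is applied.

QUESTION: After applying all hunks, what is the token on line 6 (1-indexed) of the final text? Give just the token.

Hunk 1: at line 2 remove [cwm] add [xqj,sxi] -> 7 lines: jgu wnz oaehc xqj sxi xlco fxar
Hunk 2: at line 1 remove [oaehc,xqj] add [oyrd,qnxc] -> 7 lines: jgu wnz oyrd qnxc sxi xlco fxar
Hunk 3: at line 3 remove [qnxc,sxi] add [thl,hqphr,wnrx] -> 8 lines: jgu wnz oyrd thl hqphr wnrx xlco fxar
Hunk 4: at line 1 remove [wnz] add [pldyb] -> 8 lines: jgu pldyb oyrd thl hqphr wnrx xlco fxar
Final line 6: wnrx

Answer: wnrx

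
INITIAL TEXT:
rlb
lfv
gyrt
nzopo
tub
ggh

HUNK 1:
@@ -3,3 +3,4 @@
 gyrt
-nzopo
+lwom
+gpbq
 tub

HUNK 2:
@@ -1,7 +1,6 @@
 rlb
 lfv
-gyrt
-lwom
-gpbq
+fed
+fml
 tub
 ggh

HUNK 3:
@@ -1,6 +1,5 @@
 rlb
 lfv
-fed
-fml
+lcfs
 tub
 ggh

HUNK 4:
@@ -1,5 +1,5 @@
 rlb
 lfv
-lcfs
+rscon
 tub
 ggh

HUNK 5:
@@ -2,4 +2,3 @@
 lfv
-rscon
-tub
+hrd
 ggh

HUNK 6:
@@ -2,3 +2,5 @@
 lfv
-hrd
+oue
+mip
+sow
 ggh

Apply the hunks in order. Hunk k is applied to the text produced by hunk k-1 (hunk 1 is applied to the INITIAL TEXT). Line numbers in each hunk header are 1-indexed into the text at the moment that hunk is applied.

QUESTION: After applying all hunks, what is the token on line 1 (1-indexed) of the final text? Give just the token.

Hunk 1: at line 3 remove [nzopo] add [lwom,gpbq] -> 7 lines: rlb lfv gyrt lwom gpbq tub ggh
Hunk 2: at line 1 remove [gyrt,lwom,gpbq] add [fed,fml] -> 6 lines: rlb lfv fed fml tub ggh
Hunk 3: at line 1 remove [fed,fml] add [lcfs] -> 5 lines: rlb lfv lcfs tub ggh
Hunk 4: at line 1 remove [lcfs] add [rscon] -> 5 lines: rlb lfv rscon tub ggh
Hunk 5: at line 2 remove [rscon,tub] add [hrd] -> 4 lines: rlb lfv hrd ggh
Hunk 6: at line 2 remove [hrd] add [oue,mip,sow] -> 6 lines: rlb lfv oue mip sow ggh
Final line 1: rlb

Answer: rlb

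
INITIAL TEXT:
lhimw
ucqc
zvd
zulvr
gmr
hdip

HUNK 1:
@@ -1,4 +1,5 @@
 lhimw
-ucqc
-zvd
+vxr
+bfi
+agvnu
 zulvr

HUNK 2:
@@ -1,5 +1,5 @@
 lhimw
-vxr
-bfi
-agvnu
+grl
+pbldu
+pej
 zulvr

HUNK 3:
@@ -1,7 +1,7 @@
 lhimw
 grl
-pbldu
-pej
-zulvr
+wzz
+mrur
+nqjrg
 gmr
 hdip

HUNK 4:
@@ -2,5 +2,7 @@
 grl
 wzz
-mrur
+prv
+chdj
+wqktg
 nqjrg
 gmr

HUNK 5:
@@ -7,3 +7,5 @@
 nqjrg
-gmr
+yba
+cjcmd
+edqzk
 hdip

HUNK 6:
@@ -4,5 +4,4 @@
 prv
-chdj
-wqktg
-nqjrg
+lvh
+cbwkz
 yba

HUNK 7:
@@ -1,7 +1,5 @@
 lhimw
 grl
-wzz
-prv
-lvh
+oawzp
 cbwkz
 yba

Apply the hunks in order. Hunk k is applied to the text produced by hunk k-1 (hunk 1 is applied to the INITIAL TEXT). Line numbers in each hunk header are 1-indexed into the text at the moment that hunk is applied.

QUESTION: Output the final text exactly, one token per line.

Hunk 1: at line 1 remove [ucqc,zvd] add [vxr,bfi,agvnu] -> 7 lines: lhimw vxr bfi agvnu zulvr gmr hdip
Hunk 2: at line 1 remove [vxr,bfi,agvnu] add [grl,pbldu,pej] -> 7 lines: lhimw grl pbldu pej zulvr gmr hdip
Hunk 3: at line 1 remove [pbldu,pej,zulvr] add [wzz,mrur,nqjrg] -> 7 lines: lhimw grl wzz mrur nqjrg gmr hdip
Hunk 4: at line 2 remove [mrur] add [prv,chdj,wqktg] -> 9 lines: lhimw grl wzz prv chdj wqktg nqjrg gmr hdip
Hunk 5: at line 7 remove [gmr] add [yba,cjcmd,edqzk] -> 11 lines: lhimw grl wzz prv chdj wqktg nqjrg yba cjcmd edqzk hdip
Hunk 6: at line 4 remove [chdj,wqktg,nqjrg] add [lvh,cbwkz] -> 10 lines: lhimw grl wzz prv lvh cbwkz yba cjcmd edqzk hdip
Hunk 7: at line 1 remove [wzz,prv,lvh] add [oawzp] -> 8 lines: lhimw grl oawzp cbwkz yba cjcmd edqzk hdip

Answer: lhimw
grl
oawzp
cbwkz
yba
cjcmd
edqzk
hdip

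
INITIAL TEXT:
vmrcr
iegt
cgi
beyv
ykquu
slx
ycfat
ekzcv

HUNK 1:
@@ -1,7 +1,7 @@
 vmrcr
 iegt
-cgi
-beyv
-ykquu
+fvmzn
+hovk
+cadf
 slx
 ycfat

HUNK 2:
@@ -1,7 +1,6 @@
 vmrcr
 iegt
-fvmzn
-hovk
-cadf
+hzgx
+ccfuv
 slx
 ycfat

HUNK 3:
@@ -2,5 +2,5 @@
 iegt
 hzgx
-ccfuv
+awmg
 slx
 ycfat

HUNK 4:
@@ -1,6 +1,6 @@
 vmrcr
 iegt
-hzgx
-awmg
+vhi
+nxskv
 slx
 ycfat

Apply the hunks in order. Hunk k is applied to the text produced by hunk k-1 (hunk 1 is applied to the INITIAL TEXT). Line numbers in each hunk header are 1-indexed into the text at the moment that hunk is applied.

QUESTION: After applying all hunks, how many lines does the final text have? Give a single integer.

Answer: 7

Derivation:
Hunk 1: at line 1 remove [cgi,beyv,ykquu] add [fvmzn,hovk,cadf] -> 8 lines: vmrcr iegt fvmzn hovk cadf slx ycfat ekzcv
Hunk 2: at line 1 remove [fvmzn,hovk,cadf] add [hzgx,ccfuv] -> 7 lines: vmrcr iegt hzgx ccfuv slx ycfat ekzcv
Hunk 3: at line 2 remove [ccfuv] add [awmg] -> 7 lines: vmrcr iegt hzgx awmg slx ycfat ekzcv
Hunk 4: at line 1 remove [hzgx,awmg] add [vhi,nxskv] -> 7 lines: vmrcr iegt vhi nxskv slx ycfat ekzcv
Final line count: 7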